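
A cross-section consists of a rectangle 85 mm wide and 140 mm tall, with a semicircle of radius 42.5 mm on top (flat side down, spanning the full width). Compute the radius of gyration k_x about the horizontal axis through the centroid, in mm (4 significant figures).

Treat the section as a set of non-overlapping primitives; coordinates are from the bounding-box lower-left.
Rectangular body: 85 × 140, A = 11 900 mm², y = 70 mm, Ī = 19 436 667 mm⁴.
Semicircular cap: semicircle r = 42.5, A = 2837.25 mm², y = 158.038 mm, Ī = 358 086 mm⁴.
Centroid: ȳ = ΣA·y / ΣA = 86.9492 mm.
Transfer each piece to the horizontal axis through the centroid using Ī + A·d² with d = y − 86.9492:
  rectangular body: d = -16.9492 mm → contributes +22 855 245 mm⁴
  semicircular cap: d = 71.0884 mm → contributes +14 696 289 mm⁴
Total I = 37 551 533 mm⁴.
Radius of gyration: k = √(I/A) = √(37 551 533 / 14737.3) = 50.4784 mm.

k_x ≈ 50.48 mm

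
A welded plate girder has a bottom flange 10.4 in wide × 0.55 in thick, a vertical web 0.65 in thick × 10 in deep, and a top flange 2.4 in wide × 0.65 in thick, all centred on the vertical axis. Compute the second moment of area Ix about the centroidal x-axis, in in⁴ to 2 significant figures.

Break the section into simple shapes (no overlaps), measuring from the bottom-left corner of the bounding box.
Bottom plate: 10.4 × 0.55, A = 5.72 in², y = 0.275 in, Ī = 0.1442 in⁴.
Web plate: 0.65 × 10, A = 6.5 in², y = 5.55 in, Ī = 54.17 in⁴.
Top plate: 2.4 × 0.65, A = 1.56 in², y = 10.88 in, Ī = 0.05493 in⁴.
Centroid: ȳ = ΣA·y / ΣA = 3.963 in.
Transfer each piece to the centroidal x-axis using Ī + A·d² with d = y − 3.963:
  bottom plate: d = -3.688 in → contributes +77.95 in⁴
  web plate: d = 1.587 in → contributes +70.53 in⁴
  top plate: d = 6.912 in → contributes +74.58 in⁴
Total I = 223.1 in⁴.

Ix ≈ 220 in⁴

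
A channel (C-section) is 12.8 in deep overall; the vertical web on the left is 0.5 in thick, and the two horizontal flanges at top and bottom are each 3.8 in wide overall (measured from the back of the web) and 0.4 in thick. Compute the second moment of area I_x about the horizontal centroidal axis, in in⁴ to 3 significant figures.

Break the section into simple shapes (no overlaps), measuring from the bottom-left corner of the bounding box.
Web: 0.5 × 12.8, A = 6.4 in², y = 6.4 in, Ī = 87.381 in⁴.
Top flange (beyond web): 3.3 × 0.4, A = 1.32 in², y = 12.6 in, Ī = 0.0176 in⁴.
Bottom flange (beyond web): 3.3 × 0.4, A = 1.32 in², y = 0.2 in, Ī = 0.0176 in⁴.
By symmetry the centroid is at mid-height, ȳ = 6.4 in.
Transfer each piece to the horizontal centroidal axis using Ī + A·d² with d = y − 6.4:
  web: d = 0 in → contributes +87.381 in⁴
  top flange (beyond web): d = 6.2 in → contributes +50.758 in⁴
  bottom flange (beyond web): d = -6.2 in → contributes +50.758 in⁴
Total I = 188.9 in⁴.

I_x ≈ 189 in⁴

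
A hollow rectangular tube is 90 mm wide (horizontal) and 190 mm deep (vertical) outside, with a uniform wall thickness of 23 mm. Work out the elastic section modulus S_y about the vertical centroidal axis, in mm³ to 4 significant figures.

Treat the section as a set of non-overlapping primitives; coordinates are from the bounding-box lower-left.
Outer rectangle: 90 × 190, A = 17 100 mm², x = 45 mm, Ī = 11 542 500 mm⁴.
Inner void (subtracted): 44 × 144, A = 6 336 mm², x = 45 mm, Ī = 1 022 208 mm⁴.
By symmetry the centroid is at mid-width, x̄ = 45 mm.
All pieces are centred on the vertical centroidal axis, so I = ΣĪ (holes subtracted) = 10 520 292 mm⁴.
Extreme fibre distance c = 45 mm; S = I/c = 233 784 mm³.

S_y ≈ 2.338 × 10⁵ mm³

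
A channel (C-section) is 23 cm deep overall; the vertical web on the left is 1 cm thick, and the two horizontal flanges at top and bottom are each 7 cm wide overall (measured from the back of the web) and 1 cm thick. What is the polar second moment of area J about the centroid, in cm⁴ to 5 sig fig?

J ≈ 2601.4 cm⁴

Treat the section as a set of non-overlapping primitives; coordinates are from the bounding-box lower-left.
Web: 1 × 23, A = 23 cm², y = 11.5 cm, Ī = 1013.917 cm⁴.
Top flange (beyond web): 6 × 1, A = 6 cm², y = 22.5 cm, Ī = 0.5 cm⁴.
Bottom flange (beyond web): 6 × 1, A = 6 cm², y = 0.5 cm, Ī = 0.5 cm⁴.
By symmetry the centroid is at mid-height, ȳ = 11.5 cm.
Transfer each piece to the centroidal x-axis using Ī + A·d² with d = y − 11.5:
  web: d = 0 cm → contributes +1013.917 cm⁴
  top flange (beyond web): d = 11 cm → contributes +726.5 cm⁴
  bottom flange (beyond web): d = -11 cm → contributes +726.5 cm⁴
Total I = 2466.917 cm⁴.
For the y-axis: x̄ = 1.7 cm.
Repeating about the centroidal y-axis gives I_y = 134.5167 cm⁴.
Polar second moment: J = I_x + I_y = 2601.433 cm⁴.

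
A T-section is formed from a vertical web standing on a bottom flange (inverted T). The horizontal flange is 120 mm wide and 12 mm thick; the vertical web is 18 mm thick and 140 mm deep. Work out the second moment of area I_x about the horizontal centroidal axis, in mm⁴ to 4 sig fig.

I_x ≈ 9.426 × 10⁶ mm⁴

Decompose the section into non-overlapping parts with the origin at the bottom-left of its bounding rectangle.
Flange: 120 × 12, A = 1 440 mm², y = 6 mm, Ī = 17 280 mm⁴.
Web: 18 × 140, A = 2 520 mm², y = 82 mm, Ī = 4 116 000 mm⁴.
Centroid: ȳ = ΣA·y / ΣA = 54.3636 mm.
Transfer each piece to the horizontal centroidal axis using Ī + A·d² with d = y − 54.3636:
  flange: d = -48.3636 mm → contributes +3 385 500 mm⁴
  web: d = 27.6364 mm → contributes +6 040 697 mm⁴
Total I = 9 426 196 mm⁴.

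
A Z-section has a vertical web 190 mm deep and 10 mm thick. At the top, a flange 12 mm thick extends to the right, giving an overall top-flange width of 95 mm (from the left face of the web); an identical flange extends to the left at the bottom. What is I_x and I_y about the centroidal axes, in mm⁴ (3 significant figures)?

I_x ≈ 2.19 × 10⁷ mm⁴, I_y ≈ 5.85 × 10⁶ mm⁴

Decompose the section into non-overlapping parts with the origin at the bottom-left of its bounding rectangle.
Web: 10 × 190, A = 1 900 mm², y = 95 mm, Ī = 5 715 833 mm⁴.
Top flange (beyond web): 85 × 12, A = 1 020 mm², y = 184 mm, Ī = 12 240 mm⁴.
Bottom flange (beyond web): 85 × 12, A = 1 020 mm², y = 6 mm, Ī = 12 240 mm⁴.
Centroid: ȳ = ΣA·y / ΣA = 95 mm.
Transfer each piece to the centroidal x-axis using Ī + A·d² with d = y − 95:
  web: d = 0 mm → contributes +5 715 833 mm⁴
  top flange (beyond web): d = 89 mm → contributes +8 091 660 mm⁴
  bottom flange (beyond web): d = -89 mm → contributes +8 091 660 mm⁴
Total I = 21 899 153 mm⁴.
For the y-axis: x̄ = 90 mm.
Repeating about the centroidal y-axis gives I_y = 5 846 833 mm⁴.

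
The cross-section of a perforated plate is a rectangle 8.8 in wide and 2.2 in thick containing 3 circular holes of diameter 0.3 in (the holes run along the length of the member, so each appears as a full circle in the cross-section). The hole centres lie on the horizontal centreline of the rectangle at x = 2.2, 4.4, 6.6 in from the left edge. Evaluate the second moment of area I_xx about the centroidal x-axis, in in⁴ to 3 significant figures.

Decompose the section into non-overlapping parts with the origin at the bottom-left of its bounding rectangle.
Plate: 8.8 × 2.2, A = 19.36 in², y = 1.1 in, Ī = 7.8085 in⁴.
Hole 1 (subtracted): ⌀0.3, A = 0.070686 in², y = 1.1 in, Ī = 0.00039761 in⁴.
Hole 2 (subtracted): ⌀0.3, A = 0.070686 in², y = 1.1 in, Ī = 0.00039761 in⁴.
Hole 3 (subtracted): ⌀0.3, A = 0.070686 in², y = 1.1 in, Ī = 0.00039761 in⁴.
By symmetry the centroid is at mid-height, ȳ = 1.1 in.
All pieces are centred on the centroidal x-axis, so I = ΣĪ (holes subtracted) = 7.8073 in⁴.

I_xx ≈ 7.81 in⁴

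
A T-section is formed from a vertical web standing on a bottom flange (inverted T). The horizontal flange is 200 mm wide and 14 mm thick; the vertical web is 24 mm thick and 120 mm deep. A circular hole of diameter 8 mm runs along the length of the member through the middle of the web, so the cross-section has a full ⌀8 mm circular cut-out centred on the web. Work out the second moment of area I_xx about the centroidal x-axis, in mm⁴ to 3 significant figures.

Split into non-overlapping primitives; take the origin at the lower-left of the bounding box.
Flange: 200 × 14, A = 2 800 mm², y = 7 mm, Ī = 45 733 mm⁴.
Web: 24 × 120, A = 2 880 mm², y = 74 mm, Ī = 3 456 000 mm⁴.
Hole (subtracted): ⌀8, A = 50.265 mm², y = 74 mm, Ī = 201.06 mm⁴.
Centroid: ȳ = ΣA·y / ΣA = 40.677 mm.
Transfer each piece to the centroidal x-axis using Ī + A·d² with d = y − 40.677:
  flange: d = -33.677 mm → contributes +3 221 314 mm⁴
  web: d = 33.323 mm → contributes +6 654 028 mm⁴
  hole: d = 33.323 mm → contributes −56 017 mm⁴
Total I = 9 819 326 mm⁴.

I_xx ≈ 9.82 × 10⁶ mm⁴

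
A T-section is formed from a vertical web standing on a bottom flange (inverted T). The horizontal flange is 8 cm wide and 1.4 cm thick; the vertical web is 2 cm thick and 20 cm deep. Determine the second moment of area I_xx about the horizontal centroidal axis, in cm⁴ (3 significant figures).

I_xx ≈ 2340 cm⁴

Split into non-overlapping primitives; take the origin at the lower-left of the bounding box.
Flange: 8 × 1.4, A = 11.2 cm², y = 0.7 cm, Ī = 1.8293 cm⁴.
Web: 2 × 20, A = 40 cm², y = 11.4 cm, Ī = 1333.3 cm⁴.
Centroid: ȳ = ΣA·y / ΣA = 9.0594 cm.
Transfer each piece to the horizontal centroidal axis using Ī + A·d² with d = y − 9.0594:
  flange: d = -8.3594 cm → contributes +784.48 cm⁴
  web: d = 2.3406 cm → contributes +1552.5 cm⁴
Total I = 2 337 cm⁴.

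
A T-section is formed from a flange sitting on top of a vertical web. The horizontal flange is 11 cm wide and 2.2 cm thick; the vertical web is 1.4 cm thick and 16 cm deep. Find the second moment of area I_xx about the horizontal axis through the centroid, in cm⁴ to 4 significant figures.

I_xx ≈ 1451 cm⁴

Treat the section as a set of non-overlapping primitives; coordinates are from the bounding-box lower-left.
Flange: 11 × 2.2, A = 24.2 cm², y = 17.1 cm, Ī = 9.76067 cm⁴.
Web: 1.4 × 16, A = 22.4 cm², y = 8 cm, Ī = 477.867 cm⁴.
Centroid: ȳ = ΣA·y / ΣA = 12.7258 cm.
Transfer each piece to the horizontal axis through the centroid using Ī + A·d² with d = y − 12.7258:
  flange: d = 4.37425 cm → contributes +472.805 cm⁴
  web: d = -4.72575 cm → contributes +978.12 cm⁴
Total I = 1450.92 cm⁴.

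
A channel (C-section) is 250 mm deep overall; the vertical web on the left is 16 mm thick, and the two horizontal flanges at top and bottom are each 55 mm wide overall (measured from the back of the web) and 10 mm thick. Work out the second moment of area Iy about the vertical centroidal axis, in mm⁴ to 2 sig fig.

Break the section into simple shapes (no overlaps), measuring from the bottom-left corner of the bounding box.
Web: 16 × 250, A = 4 000 mm², x = 8 mm, Ī = 85 333 mm⁴.
Top flange (beyond web): 39 × 10, A = 390 mm², x = 35.5 mm, Ī = 49 433 mm⁴.
Bottom flange (beyond web): 39 × 10, A = 390 mm², x = 35.5 mm, Ī = 49 433 mm⁴.
Centroid: x̄ = ΣA·x / ΣA = 12.49 mm.
Transfer each piece to the vertical centroidal axis using Ī + A·d² with d = x − 12.49:
  web: d = -4.487 mm → contributes +165 882 mm⁴
  top flange (beyond web): d = 23.01 mm → contributes +255 968 mm⁴
  bottom flange (beyond web): d = 23.01 mm → contributes +255 968 mm⁴
Total I = 677 818 mm⁴.

Iy ≈ 6.8 × 10⁵ mm⁴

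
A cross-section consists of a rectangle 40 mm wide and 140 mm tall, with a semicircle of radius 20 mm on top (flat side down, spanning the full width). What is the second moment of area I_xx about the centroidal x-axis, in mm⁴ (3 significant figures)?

Split into non-overlapping primitives; take the origin at the lower-left of the bounding box.
Rectangular body: 40 × 140, A = 5 600 mm², y = 70 mm, Ī = 9 146 667 mm⁴.
Semicircular cap: semicircle r = 20, A = 628.32 mm², y = 148.49 mm, Ī = 17 561 mm⁴.
Centroid: ȳ = ΣA·y / ΣA = 77.918 mm.
Transfer each piece to the centroidal x-axis using Ī + A·d² with d = y − 77.918:
  rectangular body: d = -7.918 mm → contributes +9 497 754 mm⁴
  semicircular cap: d = 70.57 mm → contributes +3 146 692 mm⁴
Total I = 12 644 446 mm⁴.

I_xx ≈ 1.26 × 10⁷ mm⁴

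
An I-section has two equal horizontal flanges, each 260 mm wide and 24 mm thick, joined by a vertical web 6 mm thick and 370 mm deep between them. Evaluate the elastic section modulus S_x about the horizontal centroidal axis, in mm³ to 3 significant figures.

Split into non-overlapping primitives; take the origin at the lower-left of the bounding box.
Bottom flange: 260 × 24, A = 6 240 mm², y = 12 mm, Ī = 299 520 mm⁴.
Web: 6 × 370, A = 2 220 mm², y = 209 mm, Ī = 25 326 500 mm⁴.
Top flange: 260 × 24, A = 6 240 mm², y = 406 mm, Ī = 299 520 mm⁴.
By symmetry the centroid is at mid-height, ȳ = 209 mm.
Transfer each piece to the horizontal centroidal axis using Ī + A·d² with d = y − 209:
  bottom flange: d = -197 mm → contributes +242 467 680 mm⁴
  web: d = 0 mm → contributes +25 326 500 mm⁴
  top flange: d = 197 mm → contributes +242 467 680 mm⁴
Total I = 510 261 860 mm⁴.
Extreme fibre distance c = 209 mm; S = I/c = 2 441 444 mm³.

S_x ≈ 2.44 × 10⁶ mm³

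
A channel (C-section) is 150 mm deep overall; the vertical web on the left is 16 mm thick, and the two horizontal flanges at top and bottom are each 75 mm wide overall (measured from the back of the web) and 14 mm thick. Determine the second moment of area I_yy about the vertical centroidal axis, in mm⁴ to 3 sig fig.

I_yy ≈ 1.91 × 10⁶ mm⁴

Treat the section as a set of non-overlapping primitives; coordinates are from the bounding-box lower-left.
Web: 16 × 150, A = 2 400 mm², x = 8 mm, Ī = 51 200 mm⁴.
Top flange (beyond web): 59 × 14, A = 826 mm², x = 45.5 mm, Ī = 239 609 mm⁴.
Bottom flange (beyond web): 59 × 14, A = 826 mm², x = 45.5 mm, Ī = 239 609 mm⁴.
Centroid: x̄ = ΣA·x / ΣA = 23.289 mm.
Transfer each piece to the vertical centroidal axis using Ī + A·d² with d = x − 23.289:
  web: d = -15.289 mm → contributes +612 190 mm⁴
  top flange (beyond web): d = 22.211 mm → contributes +647 108 mm⁴
  bottom flange (beyond web): d = 22.211 mm → contributes +647 108 mm⁴
Total I = 1 906 405 mm⁴.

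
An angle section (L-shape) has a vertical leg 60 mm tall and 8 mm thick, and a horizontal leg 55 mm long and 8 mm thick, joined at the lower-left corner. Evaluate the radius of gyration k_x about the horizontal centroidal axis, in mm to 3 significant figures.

k_x ≈ 18.4 mm

Split into non-overlapping primitives; take the origin at the lower-left of the bounding box.
Vertical leg: 8 × 60, A = 480 mm², y = 30 mm, Ī = 144 000 mm⁴.
Horizontal leg (remainder): 47 × 8, A = 376 mm², y = 4 mm, Ī = 2005.3 mm⁴.
Centroid: ȳ = ΣA·y / ΣA = 18.579 mm.
Transfer each piece to the horizontal centroidal axis using Ī + A·d² with d = y − 18.579:
  vertical leg: d = 11.421 mm → contributes +206 606 mm⁴
  horizontal leg (remainder): d = -14.579 mm → contributes +81 928 mm⁴
Total I = 288 534 mm⁴.
Radius of gyration: k = √(I/A) = √(288 534 / 856) = 18.36 mm.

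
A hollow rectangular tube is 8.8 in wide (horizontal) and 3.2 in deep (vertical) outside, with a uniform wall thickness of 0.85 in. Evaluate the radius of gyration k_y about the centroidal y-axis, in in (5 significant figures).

Split into non-overlapping primitives; take the origin at the lower-left of the bounding box.
Outer rectangle: 8.8 × 3.2, A = 28.16 in², x = 4.4 in, Ī = 181.7259 in⁴.
Inner void (subtracted): 7.1 × 1.5, A = 10.65 in², x = 4.4 in, Ī = 44.73888 in⁴.
By symmetry the centroid is at mid-width, x̄ = 4.4 in.
All pieces are centred on the centroidal y-axis, so I = ΣĪ (holes subtracted) = 136.987 in⁴.
Radius of gyration: k = √(I/A) = √(136.987 / 17.51) = 2.797027 in.

k_y ≈ 2.7970 in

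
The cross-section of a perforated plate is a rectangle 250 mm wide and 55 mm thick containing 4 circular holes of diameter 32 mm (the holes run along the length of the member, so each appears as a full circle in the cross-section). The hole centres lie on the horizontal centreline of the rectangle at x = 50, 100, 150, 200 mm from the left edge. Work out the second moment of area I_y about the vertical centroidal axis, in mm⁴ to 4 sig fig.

Treat the section as a set of non-overlapping primitives; coordinates are from the bounding-box lower-left.
Plate: 250 × 55, A = 13 750 mm², x = 125 mm, Ī = 71 614 583 mm⁴.
Hole 1 (subtracted): ⌀32, A = 804.248 mm², x = 50 mm, Ī = 51471.9 mm⁴.
Hole 2 (subtracted): ⌀32, A = 804.248 mm², x = 100 mm, Ī = 51471.9 mm⁴.
Hole 3 (subtracted): ⌀32, A = 804.248 mm², x = 150 mm, Ī = 51471.9 mm⁴.
Hole 4 (subtracted): ⌀32, A = 804.248 mm², x = 200 mm, Ī = 51471.9 mm⁴.
By symmetry the centroid is at mid-width, x̄ = 125 mm.
Transfer each piece to the vertical centroidal axis using Ī + A·d² with d = x − 125:
  plate: d = 0 mm → contributes +71 614 583 mm⁴
  hole 1: d = -75 mm → contributes −4 575 365 mm⁴
  hole 2: d = -25 mm → contributes −554 127 mm⁴
  hole 3: d = 25 mm → contributes −554 127 mm⁴
  hole 4: d = 75 mm → contributes −4 575 365 mm⁴
Total I = 61 355 599 mm⁴.

I_y ≈ 6.136 × 10⁷ mm⁴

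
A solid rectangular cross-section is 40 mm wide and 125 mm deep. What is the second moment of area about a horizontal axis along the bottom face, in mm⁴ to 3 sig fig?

The section: 40 × 125, A = 5 000 mm², y = 62.5 mm, Ī = 6 510 417 mm⁴.
Transfer it to a horizontal axis along the bottom face using Ī + A·d² with d = y − 0:
  the section: d = 62.5 mm → contributes +26 041 667 mm⁴
Total I = 26 041 667 mm⁴.

I_base ≈ 2.60 × 10⁷ mm⁴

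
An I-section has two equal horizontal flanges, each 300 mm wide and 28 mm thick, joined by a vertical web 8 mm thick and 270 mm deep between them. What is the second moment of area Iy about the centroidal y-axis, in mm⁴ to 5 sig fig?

Split into non-overlapping primitives; take the origin at the lower-left of the bounding box.
Bottom flange: 300 × 28, A = 8 400 mm², x = 150 mm, Ī = 63 000 000 mm⁴.
Web: 8 × 270, A = 2 160 mm², x = 150 mm, Ī = 11 520 mm⁴.
Top flange: 300 × 28, A = 8 400 mm², x = 150 mm, Ī = 63 000 000 mm⁴.
By symmetry the centroid is at mid-width, x̄ = 150 mm.
All pieces are centred on the centroidal y-axis, so I = ΣĪ = 126 011 520 mm⁴.

Iy ≈ 1.2601 × 10⁸ mm⁴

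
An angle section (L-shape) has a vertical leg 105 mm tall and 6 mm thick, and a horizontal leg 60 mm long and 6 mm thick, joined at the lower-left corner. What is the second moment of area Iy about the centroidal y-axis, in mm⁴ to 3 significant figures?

Iy ≈ 2.73 × 10⁵ mm⁴

Decompose the section into non-overlapping parts with the origin at the bottom-left of its bounding rectangle.
Vertical leg: 6 × 105, A = 630 mm², x = 3 mm, Ī = 1 890 mm⁴.
Horizontal leg (remainder): 54 × 6, A = 324 mm², x = 33 mm, Ī = 78 732 mm⁴.
Centroid: x̄ = ΣA·x / ΣA = 13.189 mm.
Transfer each piece to the centroidal y-axis using Ī + A·d² with d = x − 13.189:
  vertical leg: d = -10.189 mm → contributes +67 290 mm⁴
  horizontal leg (remainder): d = 19.811 mm → contributes +205 898 mm⁴
Total I = 273 188 mm⁴.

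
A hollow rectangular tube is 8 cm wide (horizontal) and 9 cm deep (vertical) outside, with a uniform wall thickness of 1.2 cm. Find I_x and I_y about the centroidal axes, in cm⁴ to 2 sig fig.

Break the section into simple shapes (no overlaps), measuring from the bottom-left corner of the bounding box.
Outer rectangle: 8 × 9, A = 72 cm², y = 4.5 cm, Ī = 486 cm⁴.
Inner void (subtracted): 5.6 × 6.6, A = 36.96 cm², y = 4.5 cm, Ī = 134.2 cm⁴.
By symmetry the centroid is at mid-height, ȳ = 4.5 cm.
All pieces are centred on the centroidal x-axis, so I = ΣĪ (holes subtracted) = 351.8 cm⁴.
Repeating about the centroidal y-axis gives I_y = 287.4 cm⁴.

I_x ≈ 350 cm⁴, I_y ≈ 290 cm⁴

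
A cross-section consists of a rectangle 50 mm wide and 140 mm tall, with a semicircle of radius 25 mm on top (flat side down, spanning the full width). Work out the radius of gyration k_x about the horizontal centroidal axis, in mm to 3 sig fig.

k_x ≈ 46.2 mm

Decompose the section into non-overlapping parts with the origin at the bottom-left of its bounding rectangle.
Rectangular body: 50 × 140, A = 7 000 mm², y = 70 mm, Ī = 11 433 333 mm⁴.
Semicircular cap: semicircle r = 25, A = 981.75 mm², y = 150.61 mm, Ī = 42 874 mm⁴.
Centroid: ȳ = ΣA·y / ΣA = 79.915 mm.
Transfer each piece to the horizontal centroidal axis using Ī + A·d² with d = y − 79.915:
  rectangular body: d = -9.915 mm → contributes +12 121 484 mm⁴
  semicircular cap: d = 70.695 mm → contributes +4 949 482 mm⁴
Total I = 17 070 965 mm⁴.
Radius of gyration: k = √(I/A) = √(17 070 965 / 7981.7) = 46.247 mm.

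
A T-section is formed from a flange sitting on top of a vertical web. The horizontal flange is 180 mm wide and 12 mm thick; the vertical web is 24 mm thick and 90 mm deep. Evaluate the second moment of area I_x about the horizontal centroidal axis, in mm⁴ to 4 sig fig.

I_x ≈ 4.293 × 10⁶ mm⁴

Break the section into simple shapes (no overlaps), measuring from the bottom-left corner of the bounding box.
Flange: 180 × 12, A = 2 160 mm², y = 96 mm, Ī = 25 920 mm⁴.
Web: 24 × 90, A = 2 160 mm², y = 45 mm, Ī = 1 458 000 mm⁴.
Centroid: ȳ = ΣA·y / ΣA = 70.5 mm.
Transfer each piece to the horizontal centroidal axis using Ī + A·d² with d = y − 70.5:
  flange: d = 25.5 mm → contributes +1 430 460 mm⁴
  web: d = -25.5 mm → contributes +2 862 540 mm⁴
Total I = 4 293 000 mm⁴.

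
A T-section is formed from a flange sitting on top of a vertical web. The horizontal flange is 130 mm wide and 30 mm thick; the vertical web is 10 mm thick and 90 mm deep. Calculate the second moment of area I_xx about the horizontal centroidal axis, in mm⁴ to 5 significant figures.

Treat the section as a set of non-overlapping primitives; coordinates are from the bounding-box lower-left.
Flange: 130 × 30, A = 3 900 mm², y = 105 mm, Ī = 292 500 mm⁴.
Web: 10 × 90, A = 900 mm², y = 45 mm, Ī = 607 500 mm⁴.
Centroid: ȳ = ΣA·y / ΣA = 93.75 mm.
Transfer each piece to the horizontal centroidal axis using Ī + A·d² with d = y − 93.75:
  flange: d = 11.25 mm → contributes +786093.8 mm⁴
  web: d = -48.75 mm → contributes +2 746 406 mm⁴
Total I = 3 532 500 mm⁴.

I_xx ≈ 3.5325 × 10⁶ mm⁴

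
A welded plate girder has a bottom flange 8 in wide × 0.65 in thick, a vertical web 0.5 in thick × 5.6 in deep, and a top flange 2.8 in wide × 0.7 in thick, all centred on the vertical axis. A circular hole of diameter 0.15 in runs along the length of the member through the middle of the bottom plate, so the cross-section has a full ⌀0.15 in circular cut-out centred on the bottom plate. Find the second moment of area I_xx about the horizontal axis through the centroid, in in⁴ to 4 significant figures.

I_xx ≈ 67.54 in⁴

Decompose the section into non-overlapping parts with the origin at the bottom-left of its bounding rectangle.
Bottom plate: 8 × 0.65, A = 5.2 in², y = 0.325 in, Ī = 0.183083 in⁴.
Web plate: 0.5 × 5.6, A = 2.8 in², y = 3.45 in, Ī = 7.31733 in⁴.
Top plate: 2.8 × 0.7, A = 1.96 in², y = 6.6 in, Ī = 0.0800333 in⁴.
Hole (subtracted): ⌀0.15, A = 0.0176715 in², y = 0.325 in, Ī = 0.0000248505 in⁴.
Centroid: ȳ = ΣA·y / ΣA = 2.44211 in.
Transfer each piece to the horizontal axis through the centroid using Ī + A·d² with d = y − 2.44211:
  bottom plate: d = -2.11711 in → contributes +23.4903 in⁴
  web plate: d = 1.00789 in → contributes +10.1617 in⁴
  top plate: d = 4.15789 in → contributes +33.9646 in⁴
  hole: d = -2.11711 in → contributes −0.079231 in⁴
Total I = 67.5374 in⁴.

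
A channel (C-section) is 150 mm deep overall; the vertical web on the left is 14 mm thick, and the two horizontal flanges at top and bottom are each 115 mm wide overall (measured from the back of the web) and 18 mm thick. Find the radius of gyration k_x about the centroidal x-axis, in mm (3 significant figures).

Break the section into simple shapes (no overlaps), measuring from the bottom-left corner of the bounding box.
Web: 14 × 150, A = 2 100 mm², y = 75 mm, Ī = 3 937 500 mm⁴.
Top flange (beyond web): 101 × 18, A = 1 818 mm², y = 141 mm, Ī = 49 086 mm⁴.
Bottom flange (beyond web): 101 × 18, A = 1 818 mm², y = 9 mm, Ī = 49 086 mm⁴.
By symmetry the centroid is at mid-height, ȳ = 75 mm.
Transfer each piece to the centroidal x-axis using Ī + A·d² with d = y − 75:
  web: d = 0 mm → contributes +3 937 500 mm⁴
  top flange (beyond web): d = 66 mm → contributes +7 968 294 mm⁴
  bottom flange (beyond web): d = -66 mm → contributes +7 968 294 mm⁴
Total I = 19 874 088 mm⁴.
Radius of gyration: k = √(I/A) = √(19 874 088 / 5 736) = 58.863 mm.

k_x ≈ 58.9 mm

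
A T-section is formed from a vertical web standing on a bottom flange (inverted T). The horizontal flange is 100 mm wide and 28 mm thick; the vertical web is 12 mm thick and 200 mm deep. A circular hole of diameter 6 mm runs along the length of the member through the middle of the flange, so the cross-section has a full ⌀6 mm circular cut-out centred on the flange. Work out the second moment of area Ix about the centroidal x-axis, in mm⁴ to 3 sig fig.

Decompose the section into non-overlapping parts with the origin at the bottom-left of its bounding rectangle.
Flange: 100 × 28, A = 2 800 mm², y = 14 mm, Ī = 182 933 mm⁴.
Web: 12 × 200, A = 2 400 mm², y = 128 mm, Ī = 8 000 000 mm⁴.
Hole (subtracted): ⌀6, A = 28.274 mm², y = 14 mm, Ī = 63.617 mm⁴.
Centroid: ȳ = ΣA·y / ΣA = 66.903 mm.
Transfer each piece to the centroidal x-axis using Ī + A·d² with d = y − 66.903:
  flange: d = -52.903 mm → contributes +8 019 381 mm⁴
  web: d = 61.097 mm → contributes +16 958 813 mm⁴
  hole: d = -52.903 mm → contributes −79 196 mm⁴
Total I = 24 898 998 mm⁴.

Ix ≈ 2.49 × 10⁷ mm⁴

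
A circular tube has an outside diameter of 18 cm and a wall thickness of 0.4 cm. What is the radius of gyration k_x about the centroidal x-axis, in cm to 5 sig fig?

k_x ≈ 6.2241 cm

Treat the section as a set of non-overlapping primitives; coordinates are from the bounding-box lower-left.
Outer circle: ⌀18, A = 254.469 cm², y = 9 cm, Ī = 5152.997 cm⁴.
Bore (subtracted): ⌀17.2, A = 232.3522 cm², y = 9 cm, Ī = 4296.192 cm⁴.
By symmetry the centroid is at mid-height, ȳ = 9 cm.
All pieces are centred on the centroidal x-axis, so I = ΣĪ (holes subtracted) = 856.8053 cm⁴.
Radius of gyration: k = √(I/A) = √(856.8053 / 22.11681) = 6.224147 cm.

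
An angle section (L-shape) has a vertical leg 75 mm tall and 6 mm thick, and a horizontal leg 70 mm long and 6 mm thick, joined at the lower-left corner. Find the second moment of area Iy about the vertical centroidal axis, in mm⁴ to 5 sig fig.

Decompose the section into non-overlapping parts with the origin at the bottom-left of its bounding rectangle.
Vertical leg: 6 × 75, A = 450 mm², x = 3 mm, Ī = 1 350 mm⁴.
Horizontal leg (remainder): 64 × 6, A = 384 mm², x = 38 mm, Ī = 131 072 mm⁴.
Centroid: x̄ = ΣA·x / ΣA = 19.11511 mm.
Transfer each piece to the vertical centroidal axis using Ī + A·d² with d = x − 19.11511:
  vertical leg: d = -16.11511 mm → contributes +118213.5 mm⁴
  horizontal leg (remainder): d = 18.88489 mm → contributes +268021.4 mm⁴
Total I = 386234.9 mm⁴.

Iy ≈ 3.8623 × 10⁵ mm⁴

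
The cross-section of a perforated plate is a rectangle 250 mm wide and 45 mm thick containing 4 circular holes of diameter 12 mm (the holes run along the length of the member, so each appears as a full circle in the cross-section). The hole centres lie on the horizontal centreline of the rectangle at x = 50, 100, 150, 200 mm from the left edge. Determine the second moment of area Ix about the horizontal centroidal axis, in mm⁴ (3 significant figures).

Treat the section as a set of non-overlapping primitives; coordinates are from the bounding-box lower-left.
Plate: 250 × 45, A = 11 250 mm², y = 22.5 mm, Ī = 1 898 438 mm⁴.
Hole 1 (subtracted): ⌀12, A = 113.1 mm², y = 22.5 mm, Ī = 1017.9 mm⁴.
Hole 2 (subtracted): ⌀12, A = 113.1 mm², y = 22.5 mm, Ī = 1017.9 mm⁴.
Hole 3 (subtracted): ⌀12, A = 113.1 mm², y = 22.5 mm, Ī = 1017.9 mm⁴.
Hole 4 (subtracted): ⌀12, A = 113.1 mm², y = 22.5 mm, Ī = 1017.9 mm⁴.
By symmetry the centroid is at mid-height, ȳ = 22.5 mm.
All pieces are centred on the horizontal centroidal axis, so I = ΣĪ (holes subtracted) = 1 894 366 mm⁴.

Ix ≈ 1.89 × 10⁶ mm⁴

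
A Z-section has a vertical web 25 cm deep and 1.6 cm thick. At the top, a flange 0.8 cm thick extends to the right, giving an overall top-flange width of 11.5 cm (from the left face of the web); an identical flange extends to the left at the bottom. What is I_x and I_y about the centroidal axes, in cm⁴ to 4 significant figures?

Break the section into simple shapes (no overlaps), measuring from the bottom-left corner of the bounding box.
Web: 1.6 × 25, A = 40 cm², y = 12.5 cm, Ī = 2083.33 cm⁴.
Top flange (beyond web): 9.9 × 0.8, A = 7.92 cm², y = 24.6 cm, Ī = 0.4224 cm⁴.
Bottom flange (beyond web): 9.9 × 0.8, A = 7.92 cm², y = 0.4 cm, Ī = 0.4224 cm⁴.
Centroid: ȳ = ΣA·y / ΣA = 12.5 cm.
Transfer each piece to the centroidal x-axis using Ī + A·d² with d = y − 12.5:
  web: d = 0 cm → contributes +2083.33 cm⁴
  top flange (beyond web): d = 12.1 cm → contributes +1159.99 cm⁴
  bottom flange (beyond web): d = -12.1 cm → contributes +1159.99 cm⁴
Total I = 4403.31 cm⁴.
For the y-axis: x̄ = 10.7 cm.
Repeating about the centroidal y-axis gives I_y = 661.617 cm⁴.

I_x ≈ 4403 cm⁴, I_y ≈ 661.6 cm⁴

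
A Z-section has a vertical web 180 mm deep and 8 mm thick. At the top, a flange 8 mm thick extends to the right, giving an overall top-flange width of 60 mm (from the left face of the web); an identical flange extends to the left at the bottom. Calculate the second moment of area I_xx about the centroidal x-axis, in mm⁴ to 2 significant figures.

I_xx ≈ 1.0 × 10⁷ mm⁴

Split into non-overlapping primitives; take the origin at the lower-left of the bounding box.
Web: 8 × 180, A = 1 440 mm², y = 90 mm, Ī = 3 888 000 mm⁴.
Top flange (beyond web): 52 × 8, A = 416 mm², y = 176 mm, Ī = 2 219 mm⁴.
Bottom flange (beyond web): 52 × 8, A = 416 mm², y = 4 mm, Ī = 2 219 mm⁴.
Centroid: ȳ = ΣA·y / ΣA = 90 mm.
Transfer each piece to the centroidal x-axis using Ī + A·d² with d = y − 90:
  web: d = 0 mm → contributes +3 888 000 mm⁴
  top flange (beyond web): d = 86 mm → contributes +3 078 955 mm⁴
  bottom flange (beyond web): d = -86 mm → contributes +3 078 955 mm⁴
Total I = 10 045 909 mm⁴.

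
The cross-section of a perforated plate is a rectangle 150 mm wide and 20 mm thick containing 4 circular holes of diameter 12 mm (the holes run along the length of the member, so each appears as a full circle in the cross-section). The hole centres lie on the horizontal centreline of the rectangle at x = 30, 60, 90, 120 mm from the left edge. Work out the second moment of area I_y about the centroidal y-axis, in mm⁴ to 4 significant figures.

Treat the section as a set of non-overlapping primitives; coordinates are from the bounding-box lower-left.
Plate: 150 × 20, A = 3 000 mm², x = 75 mm, Ī = 5 625 000 mm⁴.
Hole 1 (subtracted): ⌀12, A = 113.097 mm², x = 30 mm, Ī = 1017.88 mm⁴.
Hole 2 (subtracted): ⌀12, A = 113.097 mm², x = 60 mm, Ī = 1017.88 mm⁴.
Hole 3 (subtracted): ⌀12, A = 113.097 mm², x = 90 mm, Ī = 1017.88 mm⁴.
Hole 4 (subtracted): ⌀12, A = 113.097 mm², x = 120 mm, Ī = 1017.88 mm⁴.
By symmetry the centroid is at mid-width, x̄ = 75 mm.
Transfer each piece to the centroidal y-axis using Ī + A·d² with d = x − 75:
  plate: d = 0 mm → contributes +5 625 000 mm⁴
  hole 1: d = -45 mm → contributes −230 040 mm⁴
  hole 2: d = -15 mm → contributes −26464.8 mm⁴
  hole 3: d = 15 mm → contributes −26464.8 mm⁴
  hole 4: d = 45 mm → contributes −230 040 mm⁴
Total I = 5 111 990 mm⁴.

I_y ≈ 5.112 × 10⁶ mm⁴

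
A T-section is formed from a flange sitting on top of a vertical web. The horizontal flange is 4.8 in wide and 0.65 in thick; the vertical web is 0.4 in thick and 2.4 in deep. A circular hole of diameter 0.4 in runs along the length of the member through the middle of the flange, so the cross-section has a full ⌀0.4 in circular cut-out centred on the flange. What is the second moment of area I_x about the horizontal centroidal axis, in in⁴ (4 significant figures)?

I_x ≈ 2.260 in⁴

Split into non-overlapping primitives; take the origin at the lower-left of the bounding box.
Flange: 4.8 × 0.65, A = 3.12 in², y = 2.725 in, Ī = 0.10985 in⁴.
Web: 0.4 × 2.4, A = 0.96 in², y = 1.2 in, Ī = 0.4608 in⁴.
Hole (subtracted): ⌀0.4, A = 0.125664 in², y = 2.725 in, Ī = 0.00125664 in⁴.
Centroid: ȳ = ΣA·y / ΣA = 2.35477 in.
Transfer each piece to the horizontal centroidal axis using Ī + A·d² with d = y − 2.35477:
  flange: d = 0.370226 in → contributes +0.537501 in⁴
  web: d = -1.15477 in → contributes +1.74096 in⁴
  hole: d = 0.370226 in → contributes −0.0184811 in⁴
Total I = 2.25998 in⁴.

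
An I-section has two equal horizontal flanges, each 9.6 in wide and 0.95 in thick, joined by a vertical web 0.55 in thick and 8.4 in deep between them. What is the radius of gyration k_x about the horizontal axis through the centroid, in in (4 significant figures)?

Break the section into simple shapes (no overlaps), measuring from the bottom-left corner of the bounding box.
Bottom flange: 9.6 × 0.95, A = 9.12 in², y = 0.475 in, Ī = 0.6859 in⁴.
Web: 0.55 × 8.4, A = 4.62 in², y = 5.15 in, Ī = 27.1656 in⁴.
Top flange: 9.6 × 0.95, A = 9.12 in², y = 9.825 in, Ī = 0.6859 in⁴.
By symmetry the centroid is at mid-height, ȳ = 5.15 in.
Transfer each piece to the horizontal axis through the centroid using Ī + A·d² with d = y − 5.15:
  bottom flange: d = -4.675 in → contributes +200.009 in⁴
  web: d = 0 in → contributes +27.1656 in⁴
  top flange: d = 4.675 in → contributes +200.009 in⁴
Total I = 427.184 in⁴.
Radius of gyration: k = √(I/A) = √(427.184 / 22.86) = 4.32284 in.

k_x ≈ 4.323 in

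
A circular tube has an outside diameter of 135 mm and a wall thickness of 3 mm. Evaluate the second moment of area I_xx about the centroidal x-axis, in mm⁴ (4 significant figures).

I_xx ≈ 2.711 × 10⁶ mm⁴

Treat the section as a set of non-overlapping primitives; coordinates are from the bounding-box lower-left.
Outer circle: ⌀135, A = 14313.9 mm², y = 67.5 mm, Ī = 16 304 406 mm⁴.
Bore (subtracted): ⌀129, A = 13069.8 mm², y = 67.5 mm, Ī = 13 593 420 mm⁴.
By symmetry the centroid is at mid-height, ȳ = 67.5 mm.
All pieces are centred on the centroidal x-axis, so I = ΣĪ (holes subtracted) = 2 710 986 mm⁴.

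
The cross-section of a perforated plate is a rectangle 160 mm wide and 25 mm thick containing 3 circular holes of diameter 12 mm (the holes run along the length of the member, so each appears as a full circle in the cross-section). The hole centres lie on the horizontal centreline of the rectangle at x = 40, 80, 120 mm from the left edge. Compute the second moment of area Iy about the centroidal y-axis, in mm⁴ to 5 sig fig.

Split into non-overlapping primitives; take the origin at the lower-left of the bounding box.
Plate: 160 × 25, A = 4 000 mm², x = 80 mm, Ī = 8 533 333 mm⁴.
Hole 1 (subtracted): ⌀12, A = 113.0973 mm², x = 40 mm, Ī = 1017.876 mm⁴.
Hole 2 (subtracted): ⌀12, A = 113.0973 mm², x = 80 mm, Ī = 1017.876 mm⁴.
Hole 3 (subtracted): ⌀12, A = 113.0973 mm², x = 120 mm, Ī = 1017.876 mm⁴.
By symmetry the centroid is at mid-width, x̄ = 80 mm.
Transfer each piece to the centroidal y-axis using Ī + A·d² with d = x − 80:
  plate: d = 0 mm → contributes +8 533 333 mm⁴
  hole 1: d = -40 mm → contributes −181973.6 mm⁴
  hole 2: d = 0 mm → contributes −1017.876 mm⁴
  hole 3: d = 40 mm → contributes −181973.6 mm⁴
Total I = 8 168 368 mm⁴.

Iy ≈ 8.1684 × 10⁶ mm⁴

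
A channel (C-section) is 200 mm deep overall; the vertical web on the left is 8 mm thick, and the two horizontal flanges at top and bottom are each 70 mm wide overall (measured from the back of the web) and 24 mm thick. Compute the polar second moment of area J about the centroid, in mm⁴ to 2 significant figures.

Break the section into simple shapes (no overlaps), measuring from the bottom-left corner of the bounding box.
Web: 8 × 200, A = 1 600 mm², y = 100 mm, Ī = 5 333 333 mm⁴.
Top flange (beyond web): 62 × 24, A = 1 488 mm², y = 188 mm, Ī = 71 424 mm⁴.
Bottom flange (beyond web): 62 × 24, A = 1 488 mm², y = 12 mm, Ī = 71 424 mm⁴.
By symmetry the centroid is at mid-height, ȳ = 100 mm.
Transfer each piece to the centroidal x-axis using Ī + A·d² with d = y − 100:
  web: d = 0 mm → contributes +5 333 333 mm⁴
  top flange (beyond web): d = 88 mm → contributes +11 594 496 mm⁴
  bottom flange (beyond web): d = -88 mm → contributes +11 594 496 mm⁴
Total I = 28 522 325 mm⁴.
For the y-axis: x̄ = 26.76 mm.
Repeating about the centroidal y-axis gives I_y = 2 236 531 mm⁴.
Polar second moment: J = I_x + I_y = 30 758 856 mm⁴.

J ≈ 3.1 × 10⁷ mm⁴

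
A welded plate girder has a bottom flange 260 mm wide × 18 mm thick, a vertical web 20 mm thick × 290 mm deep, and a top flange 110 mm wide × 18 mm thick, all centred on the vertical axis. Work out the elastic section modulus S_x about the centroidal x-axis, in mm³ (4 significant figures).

Split into non-overlapping primitives; take the origin at the lower-left of the bounding box.
Bottom plate: 260 × 18, A = 4 680 mm², y = 9 mm, Ī = 126 360 mm⁴.
Web plate: 20 × 290, A = 5 800 mm², y = 163 mm, Ī = 40 648 333 mm⁴.
Top plate: 110 × 18, A = 1 980 mm², y = 317 mm, Ī = 53 460 mm⁴.
Centroid: ȳ = ΣA·y / ΣA = 129.629 mm.
Transfer each piece to the centroidal x-axis using Ī + A·d² with d = y − 129.629:
  bottom plate: d = -120.629 mm → contributes +68 226 945 mm⁴
  web plate: d = 33.3708 mm → contributes +47 107 268 mm⁴
  top plate: d = 187.371 mm → contributes +69 566 927 mm⁴
Total I = 184 901 140 mm⁴.
Extreme fibre distance c = 196.371 mm; S = I/c = 941 592 mm³.

S_x ≈ 9.416 × 10⁵ mm³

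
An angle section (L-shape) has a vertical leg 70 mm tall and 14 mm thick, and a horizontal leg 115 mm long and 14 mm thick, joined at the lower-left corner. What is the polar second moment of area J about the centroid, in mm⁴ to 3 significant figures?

J ≈ 4.01 × 10⁶ mm⁴

Treat the section as a set of non-overlapping primitives; coordinates are from the bounding-box lower-left.
Vertical leg: 14 × 70, A = 980 mm², y = 35 mm, Ī = 400 167 mm⁴.
Horizontal leg (remainder): 101 × 14, A = 1 414 mm², y = 7 mm, Ī = 23 095 mm⁴.
Centroid: ȳ = ΣA·y / ΣA = 18.462 mm.
Transfer each piece to the centroidal x-axis using Ī + A·d² with d = y − 18.462:
  vertical leg: d = 16.538 mm → contributes +668 202 mm⁴
  horizontal leg (remainder): d = -11.462 mm → contributes +208 863 mm⁴
Total I = 877 065 mm⁴.
For the y-axis: x̄ = 40.962 mm.
Repeating about the centroidal y-axis gives I_y = 3 131 783 mm⁴.
Polar second moment: J = I_x + I_y = 4 008 848 mm⁴.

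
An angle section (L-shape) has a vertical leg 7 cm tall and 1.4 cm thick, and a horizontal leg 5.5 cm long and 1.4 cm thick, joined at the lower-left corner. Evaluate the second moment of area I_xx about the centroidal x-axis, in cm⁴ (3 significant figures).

I_xx ≈ 69.3 cm⁴

Treat the section as a set of non-overlapping primitives; coordinates are from the bounding-box lower-left.
Vertical leg: 1.4 × 7, A = 9.8 cm², y = 3.5 cm, Ī = 40.017 cm⁴.
Horizontal leg (remainder): 4.1 × 1.4, A = 5.74 cm², y = 0.7 cm, Ī = 0.93753 cm⁴.
Centroid: ȳ = ΣA·y / ΣA = 2.4658 cm.
Transfer each piece to the centroidal x-axis using Ī + A·d² with d = y − 2.4658:
  vertical leg: d = 1.0342 cm → contributes +50.499 cm⁴
  horizontal leg (remainder): d = -1.7658 cm → contributes +18.834 cm⁴
Total I = 69.334 cm⁴.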